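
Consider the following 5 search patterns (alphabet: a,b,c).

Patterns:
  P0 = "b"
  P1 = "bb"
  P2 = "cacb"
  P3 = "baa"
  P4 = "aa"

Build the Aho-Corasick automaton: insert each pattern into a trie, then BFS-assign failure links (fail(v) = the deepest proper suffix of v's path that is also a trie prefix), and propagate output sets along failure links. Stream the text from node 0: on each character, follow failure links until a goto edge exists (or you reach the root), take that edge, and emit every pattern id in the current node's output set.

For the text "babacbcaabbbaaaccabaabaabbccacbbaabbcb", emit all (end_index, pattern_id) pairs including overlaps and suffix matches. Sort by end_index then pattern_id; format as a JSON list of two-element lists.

Construct AC machine:
Trie nodes:
  n0 'ε': a→9 b→1 c→3
  n1 'b': a→7 b→2  ←P0
  n2 'bb': ·  ←P1
  n3 'c': a→4
  n4 'ca': c→5
  n5 'cac': b→6
  n6 'cacb': ·  ←P2
  n7 'ba': a→8
  n8 'baa': ·  ←P3
  n9 'a': a→10
  n10 'aa': ·  ←P4

Failure links (BFS by depth):
  fail(1) 'b': from fail(0)=0 chase 'b': 0 ⇒ 0;  out={0}∪out(0)={0}
  fail(3) 'c': from fail(0)=0 chase 'c': 0 ⇒ 0;  out=∅∪out(0)=∅
  fail(9) 'a': from fail(0)=0 chase 'a': 0 ⇒ 0;  out=∅∪out(0)=∅
  fail(2) 'bb': from fail(1)=0 chase 'b': 0 ⇒ 1;  out={1}∪out(1)={0,1}
  fail(4) 'ca': from fail(3)=0 chase 'a': 0 ⇒ 9;  out=∅∪out(9)=∅
  fail(7) 'ba': from fail(1)=0 chase 'a': 0 ⇒ 9;  out=∅∪out(9)=∅
  fail(10) 'aa': from fail(9)=0 chase 'a': 0 ⇒ 9;  out={4}∪out(9)={4}
  fail(5) 'cac': from fail(4)=9 chase 'c': 9→0 ⇒ 3;  out=∅∪out(3)=∅
  fail(8) 'baa': from fail(7)=9 chase 'a': 9 ⇒ 10;  out={3}∪out(10)={3,4}
  fail(6) 'cacb': from fail(5)=3 chase 'b': 3→0 ⇒ 1;  out={2}∪out(1)={0,2}

Run:
[0] read 'b'  n0⇒n1  emit P0@[0:0]
[1] read 'a'  n1⇒n7
[2] read 'b'  n7⇒n1 (via fail)  emit P0@[2:2]
[3] read 'a'  n1⇒n7
[4] read 'c'  n7⇒n3 (via fail)
[5] read 'b'  n3⇒n1 (via fail)  emit P0@[5:5]
[6] read 'c'  n1⇒n3 (via fail)
[7] read 'a'  n3⇒n4
[8] read 'a'  n4⇒n10 (via fail)  emit P4@[7:8]
[9] read 'b'  n10⇒n1 (via fail)  emit P0@[9:9]
[10] read 'b'  n1⇒n2  emit P0@[10:10],P1@[9:10]
[11] read 'b'  n2⇒n2 (via fail)  emit P0@[11:11],P1@[10:11]
[12] read 'a'  n2⇒n7 (via fail)
[13] read 'a'  n7⇒n8  emit P3@[11:13],P4@[12:13]
[14] read 'a'  n8⇒n10 (via fail)  emit P4@[13:14]
[15] read 'c'  n10⇒n3 (via fail)
[16] read 'c'  n3⇒n3 (via fail)
[17] read 'a'  n3⇒n4
[18] read 'b'  n4⇒n1 (via fail)  emit P0@[18:18]
[19] read 'a'  n1⇒n7
[20] read 'a'  n7⇒n8  emit P3@[18:20],P4@[19:20]
[21] read 'b'  n8⇒n1 (via fail)  emit P0@[21:21]
[22] read 'a'  n1⇒n7
[23] read 'a'  n7⇒n8  emit P3@[21:23],P4@[22:23]
[24] read 'b'  n8⇒n1 (via fail)  emit P0@[24:24]
[25] read 'b'  n1⇒n2  emit P0@[25:25],P1@[24:25]
[26] read 'c'  n2⇒n3 (via fail)
[27] read 'c'  n3⇒n3 (via fail)
[28] read 'a'  n3⇒n4
[29] read 'c'  n4⇒n5
[30] read 'b'  n5⇒n6  emit P0@[30:30],P2@[27:30]
[31] read 'b'  n6⇒n2 (via fail)  emit P0@[31:31],P1@[30:31]
[32] read 'a'  n2⇒n7 (via fail)
[33] read 'a'  n7⇒n8  emit P3@[31:33],P4@[32:33]
[34] read 'b'  n8⇒n1 (via fail)  emit P0@[34:34]
[35] read 'b'  n1⇒n2  emit P0@[35:35],P1@[34:35]
[36] read 'c'  n2⇒n3 (via fail)
[37] read 'b'  n3⇒n1 (via fail)  emit P0@[37:37]

Result: [[0,0],[2,0],[5,0],[8,4],[9,0],[10,0],[10,1],[11,0],[11,1],[13,3],[13,4],[14,4],[18,0],[20,3],[20,4],[21,0],[23,3],[23,4],[24,0],[25,0],[25,1],[30,0],[30,2],[31,0],[31,1],[33,3],[33,4],[34,0],[35,0],[35,1],[37,0]]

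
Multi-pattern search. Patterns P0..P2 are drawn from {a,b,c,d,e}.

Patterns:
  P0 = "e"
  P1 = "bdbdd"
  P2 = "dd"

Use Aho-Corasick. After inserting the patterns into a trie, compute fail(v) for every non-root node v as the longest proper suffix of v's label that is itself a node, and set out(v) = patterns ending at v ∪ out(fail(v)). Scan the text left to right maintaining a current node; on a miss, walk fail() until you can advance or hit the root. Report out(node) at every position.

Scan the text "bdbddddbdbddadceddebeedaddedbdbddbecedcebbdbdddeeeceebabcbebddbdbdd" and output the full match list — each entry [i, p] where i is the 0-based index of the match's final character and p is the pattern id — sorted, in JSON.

Construct AC machine:
Trie nodes:
  n0 'ε': b→2 d→7 e→1
  n1 'e': ·  ←P0
  n2 'b': d→3
  n3 'bd': b→4
  n4 'bdb': d→5
  n5 'bdbd': d→6
  n6 'bdbdd': ·  ←P1
  n7 'd': d→8
  n8 'dd': ·  ←P2

BFS fail/out derivation:
  fail(1) 'e': from fail(0)=0 chase 'e': 0 ⇒ 0;  out={0}∪out(0)={0}
  fail(2) 'b': from fail(0)=0 chase 'b': 0 ⇒ 0;  out=∅∪out(0)=∅
  fail(7) 'd': from fail(0)=0 chase 'd': 0 ⇒ 0;  out=∅∪out(0)=∅
  fail(3) 'bd': from fail(2)=0 chase 'd': 0 ⇒ 7;  out=∅∪out(7)=∅
  fail(8) 'dd': from fail(7)=0 chase 'd': 0 ⇒ 7;  out={2}∪out(7)={2}
  fail(4) 'bdb': from fail(3)=7 chase 'b': 7→0 ⇒ 2;  out=∅∪out(2)=∅
  fail(5) 'bdbd': from fail(4)=2 chase 'd': 2 ⇒ 3;  out=∅∪out(3)=∅
  fail(6) 'bdbdd': from fail(5)=3 chase 'd': 3→7 ⇒ 8;  out={1}∪out(8)={1,2}

Scan:
pos 0 'b': at 2
pos 1 'd': at 3
pos 2 'b': at 4
pos 3 'd': at 5
pos 4 'd': at 6  ** P1@[0:4],P2@[3:4]
pos 5 'd': at 8 ·f  ** P2@[4:5]
pos 6 'd': at 8 ·f  ** P2@[5:6]
pos 7 'b': at 2 ·f
pos 8 'd': at 3
pos 9 'b': at 4
pos 10 'd': at 5
pos 11 'd': at 6  ** P1@[7:11],P2@[10:11]
pos 12 'a': at 0 ·f
pos 13 'd': at 7
pos 14 'c': at 0 ·f
pos 15 'e': at 1  ** P0@[15:15]
pos 16 'd': at 7 ·f
pos 17 'd': at 8  ** P2@[16:17]
pos 18 'e': at 1 ·f  ** P0@[18:18]
pos 19 'b': at 2 ·f
pos 20 'e': at 1 ·f  ** P0@[20:20]
pos 21 'e': at 1 ·f  ** P0@[21:21]
pos 22 'd': at 7 ·f
pos 23 'a': at 0 ·f
pos 24 'd': at 7
pos 25 'd': at 8  ** P2@[24:25]
pos 26 'e': at 1 ·f  ** P0@[26:26]
pos 27 'd': at 7 ·f
pos 28 'b': at 2 ·f
pos 29 'd': at 3
pos 30 'b': at 4
pos 31 'd': at 5
pos 32 'd': at 6  ** P1@[28:32],P2@[31:32]
pos 33 'b': at 2 ·f
pos 34 'e': at 1 ·f  ** P0@[34:34]
pos 35 'c': at 0 ·f
pos 36 'e': at 1  ** P0@[36:36]
pos 37 'd': at 7 ·f
pos 38 'c': at 0 ·f
pos 39 'e': at 1  ** P0@[39:39]
pos 40 'b': at 2 ·f
pos 41 'b': at 2 ·f
pos 42 'd': at 3
pos 43 'b': at 4
pos 44 'd': at 5
pos 45 'd': at 6  ** P1@[41:45],P2@[44:45]
pos 46 'd': at 8 ·f  ** P2@[45:46]
pos 47 'e': at 1 ·f  ** P0@[47:47]
pos 48 'e': at 1 ·f  ** P0@[48:48]
pos 49 'e': at 1 ·f  ** P0@[49:49]
pos 50 'c': at 0 ·f
pos 51 'e': at 1  ** P0@[51:51]
pos 52 'e': at 1 ·f  ** P0@[52:52]
pos 53 'b': at 2 ·f
pos 54 'a': at 0 ·f
pos 55 'b': at 2
pos 56 'c': at 0 ·f
pos 57 'b': at 2
pos 58 'e': at 1 ·f  ** P0@[58:58]
pos 59 'b': at 2 ·f
pos 60 'd': at 3
pos 61 'd': at 8 ·f  ** P2@[60:61]
pos 62 'b': at 2 ·f
pos 63 'd': at 3
pos 64 'b': at 4
pos 65 'd': at 5
pos 66 'd': at 6  ** P1@[62:66],P2@[65:66]

Matches: [[4,1],[4,2],[5,2],[6,2],[11,1],[11,2],[15,0],[17,2],[18,0],[20,0],[21,0],[25,2],[26,0],[32,1],[32,2],[34,0],[36,0],[39,0],[45,1],[45,2],[46,2],[47,0],[48,0],[49,0],[51,0],[52,0],[58,0],[61,2],[66,1],[66,2]]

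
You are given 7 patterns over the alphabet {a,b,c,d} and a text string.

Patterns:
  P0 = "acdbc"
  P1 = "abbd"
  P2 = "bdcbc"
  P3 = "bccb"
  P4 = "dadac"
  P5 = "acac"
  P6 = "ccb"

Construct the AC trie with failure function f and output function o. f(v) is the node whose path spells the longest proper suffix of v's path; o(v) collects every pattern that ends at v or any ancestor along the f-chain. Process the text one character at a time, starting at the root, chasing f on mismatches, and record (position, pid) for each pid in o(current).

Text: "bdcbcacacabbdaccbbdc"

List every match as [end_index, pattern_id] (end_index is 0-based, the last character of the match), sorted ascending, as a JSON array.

Build:
Trie nodes:
  0='ε' goto a→1 b→9 c→24 d→17
  1='a' goto b→6 c→2
  2='ac' goto a→22 d→3
  3='acd' goto b→4
  4='acdb' goto c→5
  5='acdbc' goto ·  ←P0
  6='ab' goto b→7
  7='abb' goto d→8
  8='abbd' goto ·  ←P1
  9='b' goto c→14 d→10
  10='bd' goto c→11
  11='bdc' goto b→12
  12='bdcb' goto c→13
  13='bdcbc' goto ·  ←P2
  14='bc' goto c→15
  15='bcc' goto b→16
  16='bccb' goto ·  ←P3
  17='d' goto a→18
  18='da' goto d→19
  19='dad' goto a→20
  20='dada' goto c→21
  21='dadac' goto ·  ←P4
  22='aca' goto c→23
  23='acac' goto ·  ←P5
  24='c' goto c→25
  25='cc' goto b→26
  26='ccb' goto ·  ←P6

Failure links (BFS by depth):
  fail(1) 'a': from fail(0)=0 chase 'a': 0 ⇒ 0;  out=∅∪out(0)=∅
  fail(9) 'b': from fail(0)=0 chase 'b': 0 ⇒ 0;  out=∅∪out(0)=∅
  fail(17) 'd': from fail(0)=0 chase 'd': 0 ⇒ 0;  out=∅∪out(0)=∅
  fail(24) 'c': from fail(0)=0 chase 'c': 0 ⇒ 0;  out=∅∪out(0)=∅
  fail(2) 'ac': from fail(1)=0 chase 'c': 0 ⇒ 24;  out=∅∪out(24)=∅
  fail(6) 'ab': from fail(1)=0 chase 'b': 0 ⇒ 9;  out=∅∪out(9)=∅
  fail(10) 'bd': from fail(9)=0 chase 'd': 0 ⇒ 17;  out=∅∪out(17)=∅
  fail(14) 'bc': from fail(9)=0 chase 'c': 0 ⇒ 24;  out=∅∪out(24)=∅
  fail(18) 'da': from fail(17)=0 chase 'a': 0 ⇒ 1;  out=∅∪out(1)=∅
  fail(25) 'cc': from fail(24)=0 chase 'c': 0 ⇒ 24;  out=∅∪out(24)=∅
  fail(3) 'acd': from fail(2)=24 chase 'd': 24→0 ⇒ 17;  out=∅∪out(17)=∅
  fail(7) 'abb': from fail(6)=9 chase 'b': 9→0 ⇒ 9;  out=∅∪out(9)=∅
  fail(11) 'bdc': from fail(10)=17 chase 'c': 17→0 ⇒ 24;  out=∅∪out(24)=∅
  fail(15) 'bcc': from fail(14)=24 chase 'c': 24 ⇒ 25;  out=∅∪out(25)=∅
  fail(19) 'dad': from fail(18)=1 chase 'd': 1→0 ⇒ 17;  out=∅∪out(17)=∅
  fail(22) 'aca': from fail(2)=24 chase 'a': 24→0 ⇒ 1;  out=∅∪out(1)=∅
  fail(26) 'ccb': from fail(25)=24 chase 'b': 24→0 ⇒ 9;  out={6}∪out(9)={6}
  fail(4) 'acdb': from fail(3)=17 chase 'b': 17→0 ⇒ 9;  out=∅∪out(9)=∅
  fail(8) 'abbd': from fail(7)=9 chase 'd': 9 ⇒ 10;  out={1}∪out(10)={1}
  fail(12) 'bdcb': from fail(11)=24 chase 'b': 24→0 ⇒ 9;  out=∅∪out(9)=∅
  fail(16) 'bccb': from fail(15)=25 chase 'b': 25 ⇒ 26;  out={3}∪out(26)={3,6}
  fail(20) 'dada': from fail(19)=17 chase 'a': 17 ⇒ 18;  out=∅∪out(18)=∅
  fail(23) 'acac': from fail(22)=1 chase 'c': 1 ⇒ 2;  out={5}∪out(2)={5}
  fail(5) 'acdbc': from fail(4)=9 chase 'c': 9 ⇒ 14;  out={0}∪out(14)={0}
  fail(13) 'bdcbc': from fail(12)=9 chase 'c': 9 ⇒ 14;  out={2}∪out(14)={2}
  fail(21) 'dadac': from fail(20)=18 chase 'c': 18→1 ⇒ 2;  out={4}∪out(2)={4}

Scan:
pos 0 'b': at 9
pos 1 'd': at 10
pos 2 'c': at 11
pos 3 'b': at 12
pos 4 'c': at 13  ** P2@[0:4]
pos 5 'a': at 1 (via fail)
pos 6 'c': at 2
pos 7 'a': at 22
pos 8 'c': at 23  ** P5@[5:8]
pos 9 'a': at 22 (via fail)
pos 10 'b': at 6 (via fail)
pos 11 'b': at 7
pos 12 'd': at 8  ** P1@[9:12]
pos 13 'a': at 18 (via fail)
pos 14 'c': at 2 (via fail)
pos 15 'c': at 25 (via fail)
pos 16 'b': at 26  ** P6@[14:16]
pos 17 'b': at 9 (via fail)
pos 18 'd': at 10
pos 19 'c': at 11

All matches (sorted): [[4,2],[8,5],[12,1],[16,6]]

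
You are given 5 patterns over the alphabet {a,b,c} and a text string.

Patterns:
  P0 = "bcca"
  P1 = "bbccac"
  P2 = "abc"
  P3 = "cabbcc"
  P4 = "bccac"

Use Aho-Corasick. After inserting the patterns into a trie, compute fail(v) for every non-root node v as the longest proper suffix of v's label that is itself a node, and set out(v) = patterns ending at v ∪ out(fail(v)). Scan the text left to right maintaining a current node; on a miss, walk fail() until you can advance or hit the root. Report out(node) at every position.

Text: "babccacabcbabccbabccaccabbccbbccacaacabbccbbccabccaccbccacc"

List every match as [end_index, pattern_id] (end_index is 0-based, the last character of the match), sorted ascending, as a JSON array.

Construct AC machine:
Trie nodes:
  0='ε' goto a→10 b→1 c→13
  1='b' goto b→5 c→2
  2='bc' goto c→3
  3='bcc' goto a→4
  4='bcca' goto c→19  ←P0
  5='bb' goto c→6
  6='bbc' goto c→7
  7='bbcc' goto a→8
  8='bbcca' goto c→9
  9='bbccac' goto ·  ←P1
  10='a' goto b→11
  11='ab' goto c→12
  12='abc' goto ·  ←P2
  13='c' goto a→14
  14='ca' goto b→15
  15='cab' goto b→16
  16='cabb' goto c→17
  17='cabbc' goto c→18
  18='cabbcc' goto ·  ←P3
  19='bccac' goto ·  ←P4

BFS fail/out derivation:
  n1('b'): parent n0 fail=0; on 'b' 0 → fail=0;  out ∅∪∅=∅
  n10('a'): parent n0 fail=0; on 'a' 0 → fail=0;  out ∅∪∅=∅
  n13('c'): parent n0 fail=0; on 'c' 0 → fail=0;  out ∅∪∅=∅
  n2('bc'): parent n1 fail=0; on 'c' 0 → fail=13;  out ∅∪∅=∅
  n5('bb'): parent n1 fail=0; on 'b' 0 → fail=1;  out ∅∪∅=∅
  n11('ab'): parent n10 fail=0; on 'b' 0 → fail=1;  out ∅∪∅=∅
  n14('ca'): parent n13 fail=0; on 'a' 0 → fail=10;  out ∅∪∅=∅
  n3('bcc'): parent n2 fail=13; on 'c' 13→0 → fail=13;  out ∅∪∅=∅
  n6('bbc'): parent n5 fail=1; on 'c' 1 → fail=2;  out ∅∪∅=∅
  n12('abc'): parent n11 fail=1; on 'c' 1 → fail=2;  out {2}∪∅={2}
  n15('cab'): parent n14 fail=10; on 'b' 10 → fail=11;  out ∅∪∅=∅
  n4('bcca'): parent n3 fail=13; on 'a' 13 → fail=14;  out {0}∪∅={0}
  n7('bbcc'): parent n6 fail=2; on 'c' 2 → fail=3;  out ∅∪∅=∅
  n16('cabb'): parent n15 fail=11; on 'b' 11→1 → fail=5;  out ∅∪∅=∅
  n8('bbcca'): parent n7 fail=3; on 'a' 3 → fail=4;  out ∅∪{0}={0}
  n17('cabbc'): parent n16 fail=5; on 'c' 5 → fail=6;  out ∅∪∅=∅
  n19('bccac'): parent n4 fail=14; on 'c' 14→10→0 → fail=13;  out {4}∪∅={4}
  n9('bbccac'): parent n8 fail=4; on 'c' 4 → fail=19;  out {1}∪{4}={1,4}
  n18('cabbcc'): parent n17 fail=6; on 'c' 6 → fail=7;  out {3}∪∅={3}

Run:
pos 0 'b': at 1
pos 1 'a': at 10 ·f
pos 2 'b': at 11
pos 3 'c': at 12  → match P2@[1:3]
pos 4 'c': at 3 ·f
pos 5 'a': at 4  → match P0@[2:5]
pos 6 'c': at 19  → match P4@[2:6]
pos 7 'a': at 14 ·f
pos 8 'b': at 15
pos 9 'c': at 12 ·f  → match P2@[7:9]
pos 10 'b': at 1 ·f
pos 11 'a': at 10 ·f
pos 12 'b': at 11
pos 13 'c': at 12  → match P2@[11:13]
pos 14 'c': at 3 ·f
pos 15 'b': at 1 ·f
pos 16 'a': at 10 ·f
pos 17 'b': at 11
pos 18 'c': at 12  → match P2@[16:18]
pos 19 'c': at 3 ·f
pos 20 'a': at 4  → match P0@[17:20]
pos 21 'c': at 19  → match P4@[17:21]
pos 22 'c': at 13 ·f
pos 23 'a': at 14
pos 24 'b': at 15
pos 25 'b': at 16
pos 26 'c': at 17
pos 27 'c': at 18  → match P3@[22:27]
pos 28 'b': at 1 ·f
pos 29 'b': at 5
pos 30 'c': at 6
pos 31 'c': at 7
pos 32 'a': at 8  → match P0@[29:32]
pos 33 'c': at 9  → match P1@[28:33],P4@[29:33]
pos 34 'a': at 14 ·f
pos 35 'a': at 10 ·f
pos 36 'c': at 13 ·f
pos 37 'a': at 14
pos 38 'b': at 15
pos 39 'b': at 16
pos 40 'c': at 17
pos 41 'c': at 18  → match P3@[36:41]
pos 42 'b': at 1 ·f
pos 43 'b': at 5
pos 44 'c': at 6
pos 45 'c': at 7
pos 46 'a': at 8  → match P0@[43:46]
pos 47 'b': at 15 ·f
pos 48 'c': at 12 ·f  → match P2@[46:48]
pos 49 'c': at 3 ·f
pos 50 'a': at 4  → match P0@[47:50]
pos 51 'c': at 19  → match P4@[47:51]
pos 52 'c': at 13 ·f
pos 53 'b': at 1 ·f
pos 54 'c': at 2
pos 55 'c': at 3
pos 56 'a': at 4  → match P0@[53:56]
pos 57 'c': at 19  → match P4@[53:57]
pos 58 'c': at 13 ·f

Matches: [[3,2],[5,0],[6,4],[9,2],[13,2],[18,2],[20,0],[21,4],[27,3],[32,0],[33,1],[33,4],[41,3],[46,0],[48,2],[50,0],[51,4],[56,0],[57,4]]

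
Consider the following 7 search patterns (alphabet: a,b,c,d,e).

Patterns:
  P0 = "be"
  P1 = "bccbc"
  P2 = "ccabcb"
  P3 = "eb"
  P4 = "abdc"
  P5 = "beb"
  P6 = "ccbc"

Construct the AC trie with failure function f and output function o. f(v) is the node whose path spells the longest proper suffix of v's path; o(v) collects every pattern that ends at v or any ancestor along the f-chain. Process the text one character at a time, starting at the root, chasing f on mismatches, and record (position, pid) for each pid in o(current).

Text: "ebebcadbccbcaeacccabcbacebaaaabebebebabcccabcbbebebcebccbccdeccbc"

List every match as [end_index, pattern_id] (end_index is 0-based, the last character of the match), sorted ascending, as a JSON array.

Build:
Trie (insert patterns):
  n0 'ε': a→15 b→1 c→7 e→13
  n1 'b': c→3 e→2
  n2 'be': b→19  ←P0
  n3 'bc': c→4
  n4 'bcc': b→5
  n5 'bccb': c→6
  n6 'bccbc': ·  ←P1
  n7 'c': c→8
  n8 'cc': a→9 b→20
  n9 'cca': b→10
  n10 'ccab': c→11
  n11 'ccabc': b→12
  n12 'ccabcb': ·  ←P2
  n13 'e': b→14
  n14 'eb': ·  ←P3
  n15 'a': b→16
  n16 'ab': d→17
  n17 'abd': c→18
  n18 'abdc': ·  ←P4
  n19 'beb': ·  ←P5
  n20 'ccb': c→21
  n21 'ccbc': ·  ←P6

Failure links (BFS by depth):
  n1('b'): parent n0 fail=0; on 'b' 0 → fail=0;  out ∅∪∅=∅
  n7('c'): parent n0 fail=0; on 'c' 0 → fail=0;  out ∅∪∅=∅
  n13('e'): parent n0 fail=0; on 'e' 0 → fail=0;  out ∅∪∅=∅
  n15('a'): parent n0 fail=0; on 'a' 0 → fail=0;  out ∅∪∅=∅
  n2('be'): parent n1 fail=0; on 'e' 0 → fail=13;  out {0}∪∅={0}
  n3('bc'): parent n1 fail=0; on 'c' 0 → fail=7;  out ∅∪∅=∅
  n8('cc'): parent n7 fail=0; on 'c' 0 → fail=7;  out ∅∪∅=∅
  n14('eb'): parent n13 fail=0; on 'b' 0 → fail=1;  out {3}∪∅={3}
  n16('ab'): parent n15 fail=0; on 'b' 0 → fail=1;  out ∅∪∅=∅
  n4('bcc'): parent n3 fail=7; on 'c' 7 → fail=8;  out ∅∪∅=∅
  n9('cca'): parent n8 fail=7; on 'a' 7→0 → fail=15;  out ∅∪∅=∅
  n17('abd'): parent n16 fail=1; on 'd' 1→0 → fail=0;  out ∅∪∅=∅
  n19('beb'): parent n2 fail=13; on 'b' 13 → fail=14;  out {5}∪{3}={3,5}
  n20('ccb'): parent n8 fail=7; on 'b' 7→0 → fail=1;  out ∅∪∅=∅
  n5('bccb'): parent n4 fail=8; on 'b' 8 → fail=20;  out ∅∪∅=∅
  n10('ccab'): parent n9 fail=15; on 'b' 15 → fail=16;  out ∅∪∅=∅
  n18('abdc'): parent n17 fail=0; on 'c' 0 → fail=7;  out {4}∪∅={4}
  n21('ccbc'): parent n20 fail=1; on 'c' 1 → fail=3;  out {6}∪∅={6}
  n6('bccbc'): parent n5 fail=20; on 'c' 20 → fail=21;  out {1}∪{6}={1,6}
  n11('ccabc'): parent n10 fail=16; on 'c' 16→1 → fail=3;  out ∅∪∅=∅
  n12('ccabcb'): parent n11 fail=3; on 'b' 3→7→0 → fail=1;  out {2}∪∅={2}

Scan:
pos 0 'e': at 13
pos 1 'b': at 14  → match P3@[0:1]
pos 2 'e': at 2 ·f  → match P0@[1:2]
pos 3 'b': at 19  → match P3@[2:3],P5@[1:3]
pos 4 'c': at 3 ·f
pos 5 'a': at 15 ·f
pos 6 'd': at 0 ·f
pos 7 'b': at 1
pos 8 'c': at 3
pos 9 'c': at 4
pos 10 'b': at 5
pos 11 'c': at 6  → match P1@[7:11],P6@[8:11]
pos 12 'a': at 15 ·f
pos 13 'e': at 13 ·f
pos 14 'a': at 15 ·f
pos 15 'c': at 7 ·f
pos 16 'c': at 8
pos 17 'c': at 8 ·f
pos 18 'a': at 9
pos 19 'b': at 10
pos 20 'c': at 11
pos 21 'b': at 12  → match P2@[16:21]
pos 22 'a': at 15 ·f
pos 23 'c': at 7 ·f
pos 24 'e': at 13 ·f
pos 25 'b': at 14  → match P3@[24:25]
pos 26 'a': at 15 ·f
pos 27 'a': at 15 ·f
pos 28 'a': at 15 ·f
pos 29 'a': at 15 ·f
pos 30 'b': at 16
pos 31 'e': at 2 ·f  → match P0@[30:31]
pos 32 'b': at 19  → match P3@[31:32],P5@[30:32]
pos 33 'e': at 2 ·f  → match P0@[32:33]
pos 34 'b': at 19  → match P3@[33:34],P5@[32:34]
pos 35 'e': at 2 ·f  → match P0@[34:35]
pos 36 'b': at 19  → match P3@[35:36],P5@[34:36]
pos 37 'a': at 15 ·f
pos 38 'b': at 16
pos 39 'c': at 3 ·f
pos 40 'c': at 4
pos 41 'c': at 8 ·f
pos 42 'a': at 9
pos 43 'b': at 10
pos 44 'c': at 11
pos 45 'b': at 12  → match P2@[40:45]
pos 46 'b': at 1 ·f
pos 47 'e': at 2  → match P0@[46:47]
pos 48 'b': at 19  → match P3@[47:48],P5@[46:48]
pos 49 'e': at 2 ·f  → match P0@[48:49]
pos 50 'b': at 19  → match P3@[49:50],P5@[48:50]
pos 51 'c': at 3 ·f
pos 52 'e': at 13 ·f
pos 53 'b': at 14  → match P3@[52:53]
pos 54 'c': at 3 ·f
pos 55 'c': at 4
pos 56 'b': at 5
pos 57 'c': at 6  → match P1@[53:57],P6@[54:57]
pos 58 'c': at 4 ·f
pos 59 'd': at 0 ·f
pos 60 'e': at 13
pos 61 'c': at 7 ·f
pos 62 'c': at 8
pos 63 'b': at 20
pos 64 'c': at 21  → match P6@[61:64]

All matches (sorted): [[1,3],[2,0],[3,3],[3,5],[11,1],[11,6],[21,2],[25,3],[31,0],[32,3],[32,5],[33,0],[34,3],[34,5],[35,0],[36,3],[36,5],[45,2],[47,0],[48,3],[48,5],[49,0],[50,3],[50,5],[53,3],[57,1],[57,6],[64,6]]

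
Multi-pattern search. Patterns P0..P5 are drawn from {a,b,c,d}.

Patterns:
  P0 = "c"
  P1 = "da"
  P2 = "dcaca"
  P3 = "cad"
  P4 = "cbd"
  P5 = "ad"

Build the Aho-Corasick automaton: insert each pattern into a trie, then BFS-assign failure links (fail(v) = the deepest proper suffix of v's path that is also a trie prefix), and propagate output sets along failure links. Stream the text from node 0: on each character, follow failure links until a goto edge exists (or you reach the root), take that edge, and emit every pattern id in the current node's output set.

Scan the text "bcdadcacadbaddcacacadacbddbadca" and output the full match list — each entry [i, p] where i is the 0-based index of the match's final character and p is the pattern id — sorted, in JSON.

Build automaton:
Trie nodes:
  n0 'ε': a→12 c→1 d→2
  n1 'c': a→8 b→10  [P0 ends]
  n2 'd': a→3 c→4
  n3 'da': ·  [P1 ends]
  n4 'dc': a→5
  n5 'dca': c→6
  n6 'dcac': a→7
  n7 'dcaca': ·  [P2 ends]
  n8 'ca': d→9
  n9 'cad': ·  [P3 ends]
  n10 'cb': d→11
  n11 'cbd': ·  [P4 ends]
  n12 'a': d→13
  n13 'ad': ·  [P5 ends]

Failure links (BFS by depth):
  n1('c'): parent n0 fail=0; on 'c' 0 → fail=0;  out {0}∪∅={0}
  n2('d'): parent n0 fail=0; on 'd' 0 → fail=0;  out ∅∪∅=∅
  n12('a'): parent n0 fail=0; on 'a' 0 → fail=0;  out ∅∪∅=∅
  n3('da'): parent n2 fail=0; on 'a' 0 → fail=12;  out {1}∪∅={1}
  n4('dc'): parent n2 fail=0; on 'c' 0 → fail=1;  out ∅∪{0}={0}
  n8('ca'): parent n1 fail=0; on 'a' 0 → fail=12;  out ∅∪∅=∅
  n10('cb'): parent n1 fail=0; on 'b' 0 → fail=0;  out ∅∪∅=∅
  n13('ad'): parent n12 fail=0; on 'd' 0 → fail=2;  out {5}∪∅={5}
  n5('dca'): parent n4 fail=1; on 'a' 1 → fail=8;  out ∅∪∅=∅
  n9('cad'): parent n8 fail=12; on 'd' 12 → fail=13;  out {3}∪{5}={3,5}
  n11('cbd'): parent n10 fail=0; on 'd' 0 → fail=2;  out {4}∪∅={4}
  n6('dcac'): parent n5 fail=8; on 'c' 8→12→0 → fail=1;  out ∅∪{0}={0}
  n7('dcaca'): parent n6 fail=1; on 'a' 1 → fail=8;  out {2}∪∅={2}

Text stream:
pos 0 'b': at 0
pos 1 'c': at 1  → match P0@[1:1]
pos 2 'd': at 2 (via fail)
pos 3 'a': at 3  → match P1@[2:3]
pos 4 'd': at 13 (via fail)  → match P5@[3:4]
pos 5 'c': at 4 (via fail)  → match P0@[5:5]
pos 6 'a': at 5
pos 7 'c': at 6  → match P0@[7:7]
pos 8 'a': at 7  → match P2@[4:8]
pos 9 'd': at 9 (via fail)  → match P3@[7:9],P5@[8:9]
pos 10 'b': at 0 (via fail)
pos 11 'a': at 12
pos 12 'd': at 13  → match P5@[11:12]
pos 13 'd': at 2 (via fail)
pos 14 'c': at 4  → match P0@[14:14]
pos 15 'a': at 5
pos 16 'c': at 6  → match P0@[16:16]
pos 17 'a': at 7  → match P2@[13:17]
pos 18 'c': at 1 (via fail)  → match P0@[18:18]
pos 19 'a': at 8
pos 20 'd': at 9  → match P3@[18:20],P5@[19:20]
pos 21 'a': at 3 (via fail)  → match P1@[20:21]
pos 22 'c': at 1 (via fail)  → match P0@[22:22]
pos 23 'b': at 10
pos 24 'd': at 11  → match P4@[22:24]
pos 25 'd': at 2 (via fail)
pos 26 'b': at 0 (via fail)
pos 27 'a': at 12
pos 28 'd': at 13  → match P5@[27:28]
pos 29 'c': at 4 (via fail)  → match P0@[29:29]
pos 30 'a': at 5

All matches (sorted): [[1,0],[3,1],[4,5],[5,0],[7,0],[8,2],[9,3],[9,5],[12,5],[14,0],[16,0],[17,2],[18,0],[20,3],[20,5],[21,1],[22,0],[24,4],[28,5],[29,0]]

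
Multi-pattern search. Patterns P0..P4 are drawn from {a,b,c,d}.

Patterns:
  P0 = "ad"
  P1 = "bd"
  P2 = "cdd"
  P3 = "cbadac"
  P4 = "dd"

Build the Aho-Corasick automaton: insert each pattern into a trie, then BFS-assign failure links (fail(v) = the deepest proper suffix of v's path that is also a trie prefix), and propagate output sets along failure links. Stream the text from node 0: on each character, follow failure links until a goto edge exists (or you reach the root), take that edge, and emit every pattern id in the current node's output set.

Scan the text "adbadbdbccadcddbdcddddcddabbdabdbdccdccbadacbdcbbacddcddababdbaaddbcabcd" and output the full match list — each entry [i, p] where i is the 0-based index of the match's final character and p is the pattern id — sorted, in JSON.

Build automaton:
Trie nodes:
  n0 'ε': a→1 b→3 c→5 d→13
  n1 'a': d→2
  n2 'ad': ·  ←P0
  n3 'b': d→4
  n4 'bd': ·  ←P1
  n5 'c': b→8 d→6
  n6 'cd': d→7
  n7 'cdd': ·  ←P2
  n8 'cb': a→9
  n9 'cba': d→10
  n10 'cbad': a→11
  n11 'cbada': c→12
  n12 'cbadac': ·  ←P3
  n13 'd': d→14
  n14 'dd': ·  ←P4

Failure links (BFS by depth):
  fail(1) 'a': from fail(0)=0 chase 'a': 0 ⇒ 0;  out=∅∪out(0)=∅
  fail(3) 'b': from fail(0)=0 chase 'b': 0 ⇒ 0;  out=∅∪out(0)=∅
  fail(5) 'c': from fail(0)=0 chase 'c': 0 ⇒ 0;  out=∅∪out(0)=∅
  fail(13) 'd': from fail(0)=0 chase 'd': 0 ⇒ 0;  out=∅∪out(0)=∅
  fail(2) 'ad': from fail(1)=0 chase 'd': 0 ⇒ 13;  out={0}∪out(13)={0}
  fail(4) 'bd': from fail(3)=0 chase 'd': 0 ⇒ 13;  out={1}∪out(13)={1}
  fail(6) 'cd': from fail(5)=0 chase 'd': 0 ⇒ 13;  out=∅∪out(13)=∅
  fail(8) 'cb': from fail(5)=0 chase 'b': 0 ⇒ 3;  out=∅∪out(3)=∅
  fail(14) 'dd': from fail(13)=0 chase 'd': 0 ⇒ 13;  out={4}∪out(13)={4}
  fail(7) 'cdd': from fail(6)=13 chase 'd': 13 ⇒ 14;  out={2}∪out(14)={2,4}
  fail(9) 'cba': from fail(8)=3 chase 'a': 3→0 ⇒ 1;  out=∅∪out(1)=∅
  fail(10) 'cbad': from fail(9)=1 chase 'd': 1 ⇒ 2;  out=∅∪out(2)={0}
  fail(11) 'cbada': from fail(10)=2 chase 'a': 2→13→0 ⇒ 1;  out=∅∪out(1)=∅
  fail(12) 'cbadac': from fail(11)=1 chase 'c': 1→0 ⇒ 5;  out={3}∪out(5)={3}

Run:
[0] read 'a'  n0⇒n1
[1] read 'd'  n1⇒n2  emit P0@[0:1]
[2] read 'b'  n2⇒n3 (fail-walked)
[3] read 'a'  n3⇒n1 (fail-walked)
[4] read 'd'  n1⇒n2  emit P0@[3:4]
[5] read 'b'  n2⇒n3 (fail-walked)
[6] read 'd'  n3⇒n4  emit P1@[5:6]
[7] read 'b'  n4⇒n3 (fail-walked)
[8] read 'c'  n3⇒n5 (fail-walked)
[9] read 'c'  n5⇒n5 (fail-walked)
[10] read 'a'  n5⇒n1 (fail-walked)
[11] read 'd'  n1⇒n2  emit P0@[10:11]
[12] read 'c'  n2⇒n5 (fail-walked)
[13] read 'd'  n5⇒n6
[14] read 'd'  n6⇒n7  emit P2@[12:14],P4@[13:14]
[15] read 'b'  n7⇒n3 (fail-walked)
[16] read 'd'  n3⇒n4  emit P1@[15:16]
[17] read 'c'  n4⇒n5 (fail-walked)
[18] read 'd'  n5⇒n6
[19] read 'd'  n6⇒n7  emit P2@[17:19],P4@[18:19]
[20] read 'd'  n7⇒n14 (fail-walked)  emit P4@[19:20]
[21] read 'd'  n14⇒n14 (fail-walked)  emit P4@[20:21]
[22] read 'c'  n14⇒n5 (fail-walked)
[23] read 'd'  n5⇒n6
[24] read 'd'  n6⇒n7  emit P2@[22:24],P4@[23:24]
[25] read 'a'  n7⇒n1 (fail-walked)
[26] read 'b'  n1⇒n3 (fail-walked)
[27] read 'b'  n3⇒n3 (fail-walked)
[28] read 'd'  n3⇒n4  emit P1@[27:28]
[29] read 'a'  n4⇒n1 (fail-walked)
[30] read 'b'  n1⇒n3 (fail-walked)
[31] read 'd'  n3⇒n4  emit P1@[30:31]
[32] read 'b'  n4⇒n3 (fail-walked)
[33] read 'd'  n3⇒n4  emit P1@[32:33]
[34] read 'c'  n4⇒n5 (fail-walked)
[35] read 'c'  n5⇒n5 (fail-walked)
[36] read 'd'  n5⇒n6
[37] read 'c'  n6⇒n5 (fail-walked)
[38] read 'c'  n5⇒n5 (fail-walked)
[39] read 'b'  n5⇒n8
[40] read 'a'  n8⇒n9
[41] read 'd'  n9⇒n10  emit P0@[40:41]
[42] read 'a'  n10⇒n11
[43] read 'c'  n11⇒n12  emit P3@[38:43]
[44] read 'b'  n12⇒n8 (fail-walked)
[45] read 'd'  n8⇒n4 (fail-walked)  emit P1@[44:45]
[46] read 'c'  n4⇒n5 (fail-walked)
[47] read 'b'  n5⇒n8
[48] read 'b'  n8⇒n3 (fail-walked)
[49] read 'a'  n3⇒n1 (fail-walked)
[50] read 'c'  n1⇒n5 (fail-walked)
[51] read 'd'  n5⇒n6
[52] read 'd'  n6⇒n7  emit P2@[50:52],P4@[51:52]
[53] read 'c'  n7⇒n5 (fail-walked)
[54] read 'd'  n5⇒n6
[55] read 'd'  n6⇒n7  emit P2@[53:55],P4@[54:55]
[56] read 'a'  n7⇒n1 (fail-walked)
[57] read 'b'  n1⇒n3 (fail-walked)
[58] read 'a'  n3⇒n1 (fail-walked)
[59] read 'b'  n1⇒n3 (fail-walked)
[60] read 'd'  n3⇒n4  emit P1@[59:60]
[61] read 'b'  n4⇒n3 (fail-walked)
[62] read 'a'  n3⇒n1 (fail-walked)
[63] read 'a'  n1⇒n1 (fail-walked)
[64] read 'd'  n1⇒n2  emit P0@[63:64]
[65] read 'd'  n2⇒n14 (fail-walked)  emit P4@[64:65]
[66] read 'b'  n14⇒n3 (fail-walked)
[67] read 'c'  n3⇒n5 (fail-walked)
[68] read 'a'  n5⇒n1 (fail-walked)
[69] read 'b'  n1⇒n3 (fail-walked)
[70] read 'c'  n3⇒n5 (fail-walked)
[71] read 'd'  n5⇒n6

Result: [[1,0],[4,0],[6,1],[11,0],[14,2],[14,4],[16,1],[19,2],[19,4],[20,4],[21,4],[24,2],[24,4],[28,1],[31,1],[33,1],[41,0],[43,3],[45,1],[52,2],[52,4],[55,2],[55,4],[60,1],[64,0],[65,4]]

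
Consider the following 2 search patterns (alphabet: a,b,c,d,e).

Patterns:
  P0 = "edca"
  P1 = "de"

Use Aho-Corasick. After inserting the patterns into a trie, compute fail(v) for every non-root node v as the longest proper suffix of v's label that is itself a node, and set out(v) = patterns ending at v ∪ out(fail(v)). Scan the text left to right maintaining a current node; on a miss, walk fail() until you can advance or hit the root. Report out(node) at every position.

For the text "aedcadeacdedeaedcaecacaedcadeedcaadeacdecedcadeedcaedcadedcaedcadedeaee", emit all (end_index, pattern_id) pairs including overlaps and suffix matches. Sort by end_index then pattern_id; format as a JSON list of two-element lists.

Build automaton:
Trie (insert patterns):
  0='ε' goto d→5 e→1
  1='e' goto d→2
  2='ed' goto c→3
  3='edc' goto a→4
  4='edca' goto ·  ←P0
  5='d' goto e→6
  6='de' goto ·  ←P1

Failure links (BFS by depth):
  n1('e'): parent n0 fail=0; on 'e' 0 → fail=0;  out ∅∪∅=∅
  n5('d'): parent n0 fail=0; on 'd' 0 → fail=0;  out ∅∪∅=∅
  n2('ed'): parent n1 fail=0; on 'd' 0 → fail=5;  out ∅∪∅=∅
  n6('de'): parent n5 fail=0; on 'e' 0 → fail=1;  out {1}∪∅={1}
  n3('edc'): parent n2 fail=5; on 'c' 5→0 → fail=0;  out ∅∪∅=∅
  n4('edca'): parent n3 fail=0; on 'a' 0 → fail=0;  out {0}∪∅={0}

Scan:
i=0 'a': node 0→0
i=1 'e': node 0→1
i=2 'd': node 1→2
i=3 'c': node 2→3
i=4 'a': node 3→4  ** P0@[1:4]
i=5 'd': node 4→5 ·f
i=6 'e': node 5→6  ** P1@[5:6]
i=7 'a': node 6→0 ·f
i=8 'c': node 0→0
i=9 'd': node 0→5
i=10 'e': node 5→6  ** P1@[9:10]
i=11 'd': node 6→2 ·f
i=12 'e': node 2→6 ·f  ** P1@[11:12]
i=13 'a': node 6→0 ·f
i=14 'e': node 0→1
i=15 'd': node 1→2
i=16 'c': node 2→3
i=17 'a': node 3→4  ** P0@[14:17]
i=18 'e': node 4→1 ·f
i=19 'c': node 1→0 ·f
i=20 'a': node 0→0
i=21 'c': node 0→0
i=22 'a': node 0→0
i=23 'e': node 0→1
i=24 'd': node 1→2
i=25 'c': node 2→3
i=26 'a': node 3→4  ** P0@[23:26]
i=27 'd': node 4→5 ·f
i=28 'e': node 5→6  ** P1@[27:28]
i=29 'e': node 6→1 ·f
i=30 'd': node 1→2
i=31 'c': node 2→3
i=32 'a': node 3→4  ** P0@[29:32]
i=33 'a': node 4→0 ·f
i=34 'd': node 0→5
i=35 'e': node 5→6  ** P1@[34:35]
i=36 'a': node 6→0 ·f
i=37 'c': node 0→0
i=38 'd': node 0→5
i=39 'e': node 5→6  ** P1@[38:39]
i=40 'c': node 6→0 ·f
i=41 'e': node 0→1
i=42 'd': node 1→2
i=43 'c': node 2→3
i=44 'a': node 3→4  ** P0@[41:44]
i=45 'd': node 4→5 ·f
i=46 'e': node 5→6  ** P1@[45:46]
i=47 'e': node 6→1 ·f
i=48 'd': node 1→2
i=49 'c': node 2→3
i=50 'a': node 3→4  ** P0@[47:50]
i=51 'e': node 4→1 ·f
i=52 'd': node 1→2
i=53 'c': node 2→3
i=54 'a': node 3→4  ** P0@[51:54]
i=55 'd': node 4→5 ·f
i=56 'e': node 5→6  ** P1@[55:56]
i=57 'd': node 6→2 ·f
i=58 'c': node 2→3
i=59 'a': node 3→4  ** P0@[56:59]
i=60 'e': node 4→1 ·f
i=61 'd': node 1→2
i=62 'c': node 2→3
i=63 'a': node 3→4  ** P0@[60:63]
i=64 'd': node 4→5 ·f
i=65 'e': node 5→6  ** P1@[64:65]
i=66 'd': node 6→2 ·f
i=67 'e': node 2→6 ·f  ** P1@[66:67]
i=68 'a': node 6→0 ·f
i=69 'e': node 0→1
i=70 'e': node 1→1 ·f

All matches (sorted): [[4,0],[6,1],[10,1],[12,1],[17,0],[26,0],[28,1],[32,0],[35,1],[39,1],[44,0],[46,1],[50,0],[54,0],[56,1],[59,0],[63,0],[65,1],[67,1]]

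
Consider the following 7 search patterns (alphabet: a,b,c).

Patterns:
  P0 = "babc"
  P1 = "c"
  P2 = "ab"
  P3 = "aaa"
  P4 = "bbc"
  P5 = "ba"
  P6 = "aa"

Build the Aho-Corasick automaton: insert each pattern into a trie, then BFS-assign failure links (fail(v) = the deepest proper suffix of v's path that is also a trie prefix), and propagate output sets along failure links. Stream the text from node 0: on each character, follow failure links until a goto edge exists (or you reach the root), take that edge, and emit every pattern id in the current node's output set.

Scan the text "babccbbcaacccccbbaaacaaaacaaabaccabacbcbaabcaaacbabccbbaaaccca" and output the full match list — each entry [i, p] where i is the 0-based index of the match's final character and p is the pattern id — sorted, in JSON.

Build:
Trie (insert patterns):
  0='ε' goto a→6 b→1 c→5
  1='b' goto a→2 b→10
  2='ba' goto b→3  [P5 ends]
  3='bab' goto c→4
  4='babc' goto ·  [P0 ends]
  5='c' goto ·  [P1 ends]
  6='a' goto a→8 b→7
  7='ab' goto ·  [P2 ends]
  8='aa' goto a→9  [P6 ends]
  9='aaa' goto ·  [P3 ends]
  10='bb' goto c→11
  11='bbc' goto ·  [P4 ends]

Failure links (BFS by depth):
  fail(1) 'b': from fail(0)=0 chase 'b': 0 ⇒ 0;  out=∅∪out(0)=∅
  fail(5) 'c': from fail(0)=0 chase 'c': 0 ⇒ 0;  out={1}∪out(0)={1}
  fail(6) 'a': from fail(0)=0 chase 'a': 0 ⇒ 0;  out=∅∪out(0)=∅
  fail(2) 'ba': from fail(1)=0 chase 'a': 0 ⇒ 6;  out={5}∪out(6)={5}
  fail(7) 'ab': from fail(6)=0 chase 'b': 0 ⇒ 1;  out={2}∪out(1)={2}
  fail(8) 'aa': from fail(6)=0 chase 'a': 0 ⇒ 6;  out={6}∪out(6)={6}
  fail(10) 'bb': from fail(1)=0 chase 'b': 0 ⇒ 1;  out=∅∪out(1)=∅
  fail(3) 'bab': from fail(2)=6 chase 'b': 6 ⇒ 7;  out=∅∪out(7)={2}
  fail(9) 'aaa': from fail(8)=6 chase 'a': 6 ⇒ 8;  out={3}∪out(8)={3,6}
  fail(11) 'bbc': from fail(10)=1 chase 'c': 1→0 ⇒ 5;  out={4}∪out(5)={1,4}
  fail(4) 'babc': from fail(3)=7 chase 'c': 7→1→0 ⇒ 5;  out={0}∪out(5)={0,1}

Text stream:
i=0 'b': node 0→1
i=1 'a': node 1→2  → match P5@[0:1]
i=2 'b': node 2→3  → match P2@[1:2]
i=3 'c': node 3→4  → match P0@[0:3],P1@[3:3]
i=4 'c': node 4→5 ·f  → match P1@[4:4]
i=5 'b': node 5→1 ·f
i=6 'b': node 1→10
i=7 'c': node 10→11  → match P1@[7:7],P4@[5:7]
i=8 'a': node 11→6 ·f
i=9 'a': node 6→8  → match P6@[8:9]
i=10 'c': node 8→5 ·f  → match P1@[10:10]
i=11 'c': node 5→5 ·f  → match P1@[11:11]
i=12 'c': node 5→5 ·f  → match P1@[12:12]
i=13 'c': node 5→5 ·f  → match P1@[13:13]
i=14 'c': node 5→5 ·f  → match P1@[14:14]
i=15 'b': node 5→1 ·f
i=16 'b': node 1→10
i=17 'a': node 10→2 ·f  → match P5@[16:17]
i=18 'a': node 2→8 ·f  → match P6@[17:18]
i=19 'a': node 8→9  → match P3@[17:19],P6@[18:19]
i=20 'c': node 9→5 ·f  → match P1@[20:20]
i=21 'a': node 5→6 ·f
i=22 'a': node 6→8  → match P6@[21:22]
i=23 'a': node 8→9  → match P3@[21:23],P6@[22:23]
i=24 'a': node 9→9 ·f  → match P3@[22:24],P6@[23:24]
i=25 'c': node 9→5 ·f  → match P1@[25:25]
i=26 'a': node 5→6 ·f
i=27 'a': node 6→8  → match P6@[26:27]
i=28 'a': node 8→9  → match P3@[26:28],P6@[27:28]
i=29 'b': node 9→7 ·f  → match P2@[28:29]
i=30 'a': node 7→2 ·f  → match P5@[29:30]
i=31 'c': node 2→5 ·f  → match P1@[31:31]
i=32 'c': node 5→5 ·f  → match P1@[32:32]
i=33 'a': node 5→6 ·f
i=34 'b': node 6→7  → match P2@[33:34]
i=35 'a': node 7→2 ·f  → match P5@[34:35]
i=36 'c': node 2→5 ·f  → match P1@[36:36]
i=37 'b': node 5→1 ·f
i=38 'c': node 1→5 ·f  → match P1@[38:38]
i=39 'b': node 5→1 ·f
i=40 'a': node 1→2  → match P5@[39:40]
i=41 'a': node 2→8 ·f  → match P6@[40:41]
i=42 'b': node 8→7 ·f  → match P2@[41:42]
i=43 'c': node 7→5 ·f  → match P1@[43:43]
i=44 'a': node 5→6 ·f
i=45 'a': node 6→8  → match P6@[44:45]
i=46 'a': node 8→9  → match P3@[44:46],P6@[45:46]
i=47 'c': node 9→5 ·f  → match P1@[47:47]
i=48 'b': node 5→1 ·f
i=49 'a': node 1→2  → match P5@[48:49]
i=50 'b': node 2→3  → match P2@[49:50]
i=51 'c': node 3→4  → match P0@[48:51],P1@[51:51]
i=52 'c': node 4→5 ·f  → match P1@[52:52]
i=53 'b': node 5→1 ·f
i=54 'b': node 1→10
i=55 'a': node 10→2 ·f  → match P5@[54:55]
i=56 'a': node 2→8 ·f  → match P6@[55:56]
i=57 'a': node 8→9  → match P3@[55:57],P6@[56:57]
i=58 'c': node 9→5 ·f  → match P1@[58:58]
i=59 'c': node 5→5 ·f  → match P1@[59:59]
i=60 'c': node 5→5 ·f  → match P1@[60:60]
i=61 'a': node 5→6 ·f

Result: [[1,5],[2,2],[3,0],[3,1],[4,1],[7,1],[7,4],[9,6],[10,1],[11,1],[12,1],[13,1],[14,1],[17,5],[18,6],[19,3],[19,6],[20,1],[22,6],[23,3],[23,6],[24,3],[24,6],[25,1],[27,6],[28,3],[28,6],[29,2],[30,5],[31,1],[32,1],[34,2],[35,5],[36,1],[38,1],[40,5],[41,6],[42,2],[43,1],[45,6],[46,3],[46,6],[47,1],[49,5],[50,2],[51,0],[51,1],[52,1],[55,5],[56,6],[57,3],[57,6],[58,1],[59,1],[60,1]]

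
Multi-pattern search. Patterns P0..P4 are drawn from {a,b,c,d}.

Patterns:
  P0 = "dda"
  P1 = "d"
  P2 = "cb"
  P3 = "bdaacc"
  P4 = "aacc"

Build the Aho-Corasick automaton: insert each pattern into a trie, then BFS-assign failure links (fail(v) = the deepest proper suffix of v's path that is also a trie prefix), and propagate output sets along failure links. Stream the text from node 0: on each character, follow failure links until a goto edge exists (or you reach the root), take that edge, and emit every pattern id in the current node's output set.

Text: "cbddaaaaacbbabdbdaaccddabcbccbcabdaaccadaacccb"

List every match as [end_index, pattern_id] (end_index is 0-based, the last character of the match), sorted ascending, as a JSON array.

Build:
Trie nodes:
  0='ε' goto a→12 b→6 c→4 d→1
  1='d' goto d→2  [P1 ends]
  2='dd' goto a→3
  3='dda' goto ·  [P0 ends]
  4='c' goto b→5
  5='cb' goto ·  [P2 ends]
  6='b' goto d→7
  7='bd' goto a→8
  8='bda' goto a→9
  9='bdaa' goto c→10
  10='bdaac' goto c→11
  11='bdaacc' goto ·  [P3 ends]
  12='a' goto a→13
  13='aa' goto c→14
  14='aac' goto c→15
  15='aacc' goto ·  [P4 ends]

BFS fail/out derivation:
  fail(1) 'd': from fail(0)=0 chase 'd': 0 ⇒ 0;  out={1}∪out(0)={1}
  fail(4) 'c': from fail(0)=0 chase 'c': 0 ⇒ 0;  out=∅∪out(0)=∅
  fail(6) 'b': from fail(0)=0 chase 'b': 0 ⇒ 0;  out=∅∪out(0)=∅
  fail(12) 'a': from fail(0)=0 chase 'a': 0 ⇒ 0;  out=∅∪out(0)=∅
  fail(2) 'dd': from fail(1)=0 chase 'd': 0 ⇒ 1;  out=∅∪out(1)={1}
  fail(5) 'cb': from fail(4)=0 chase 'b': 0 ⇒ 6;  out={2}∪out(6)={2}
  fail(7) 'bd': from fail(6)=0 chase 'd': 0 ⇒ 1;  out=∅∪out(1)={1}
  fail(13) 'aa': from fail(12)=0 chase 'a': 0 ⇒ 12;  out=∅∪out(12)=∅
  fail(3) 'dda': from fail(2)=1 chase 'a': 1→0 ⇒ 12;  out={0}∪out(12)={0}
  fail(8) 'bda': from fail(7)=1 chase 'a': 1→0 ⇒ 12;  out=∅∪out(12)=∅
  fail(14) 'aac': from fail(13)=12 chase 'c': 12→0 ⇒ 4;  out=∅∪out(4)=∅
  fail(9) 'bdaa': from fail(8)=12 chase 'a': 12 ⇒ 13;  out=∅∪out(13)=∅
  fail(15) 'aacc': from fail(14)=4 chase 'c': 4→0 ⇒ 4;  out={4}∪out(4)={4}
  fail(10) 'bdaac': from fail(9)=13 chase 'c': 13 ⇒ 14;  out=∅∪out(14)=∅
  fail(11) 'bdaacc': from fail(10)=14 chase 'c': 14 ⇒ 15;  out={3}∪out(15)={3,4}

Run:
i=0 'c': node 0→4
i=1 'b': node 4→5  → match P2@[0:1]
i=2 'd': node 5→7 (via fail)  → match P1@[2:2]
i=3 'd': node 7→2 (via fail)  → match P1@[3:3]
i=4 'a': node 2→3  → match P0@[2:4]
i=5 'a': node 3→13 (via fail)
i=6 'a': node 13→13 (via fail)
i=7 'a': node 13→13 (via fail)
i=8 'a': node 13→13 (via fail)
i=9 'c': node 13→14
i=10 'b': node 14→5 (via fail)  → match P2@[9:10]
i=11 'b': node 5→6 (via fail)
i=12 'a': node 6→12 (via fail)
i=13 'b': node 12→6 (via fail)
i=14 'd': node 6→7  → match P1@[14:14]
i=15 'b': node 7→6 (via fail)
i=16 'd': node 6→7  → match P1@[16:16]
i=17 'a': node 7→8
i=18 'a': node 8→9
i=19 'c': node 9→10
i=20 'c': node 10→11  → match P3@[15:20],P4@[17:20]
i=21 'd': node 11→1 (via fail)  → match P1@[21:21]
i=22 'd': node 1→2  → match P1@[22:22]
i=23 'a': node 2→3  → match P0@[21:23]
i=24 'b': node 3→6 (via fail)
i=25 'c': node 6→4 (via fail)
i=26 'b': node 4→5  → match P2@[25:26]
i=27 'c': node 5→4 (via fail)
i=28 'c': node 4→4 (via fail)
i=29 'b': node 4→5  → match P2@[28:29]
i=30 'c': node 5→4 (via fail)
i=31 'a': node 4→12 (via fail)
i=32 'b': node 12→6 (via fail)
i=33 'd': node 6→7  → match P1@[33:33]
i=34 'a': node 7→8
i=35 'a': node 8→9
i=36 'c': node 9→10
i=37 'c': node 10→11  → match P3@[32:37],P4@[34:37]
i=38 'a': node 11→12 (via fail)
i=39 'd': node 12→1 (via fail)  → match P1@[39:39]
i=40 'a': node 1→12 (via fail)
i=41 'a': node 12→13
i=42 'c': node 13→14
i=43 'c': node 14→15  → match P4@[40:43]
i=44 'c': node 15→4 (via fail)
i=45 'b': node 4→5  → match P2@[44:45]

Matches: [[1,2],[2,1],[3,1],[4,0],[10,2],[14,1],[16,1],[20,3],[20,4],[21,1],[22,1],[23,0],[26,2],[29,2],[33,1],[37,3],[37,4],[39,1],[43,4],[45,2]]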